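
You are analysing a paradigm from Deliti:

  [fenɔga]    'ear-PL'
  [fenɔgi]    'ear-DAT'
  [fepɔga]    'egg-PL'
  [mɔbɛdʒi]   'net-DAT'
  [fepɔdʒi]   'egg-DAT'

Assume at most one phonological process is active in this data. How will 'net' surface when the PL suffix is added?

[mɔbɛga]

The stem for 'egg' ends in [dʒ] in [fepɔdʒi] but [g] in [fepɔga].
If /g/ were underlying and a rule turned it into [dʒ] before the DAT suffix, 'ear' would also alternate; but it has [g] in both [fenɔgi] and [fenɔga].
The alternation reflects depalatalization: palato-alveolar /dʒ/ becomes [g] when no front vowel follows. /dʒ/ is underlying.
The one attested form of 'net', [mɔbɛdʒi], shows underlying /mɔbɛdʒ/. Applying the same rule when no front vowel follows gives [mɔbɛga].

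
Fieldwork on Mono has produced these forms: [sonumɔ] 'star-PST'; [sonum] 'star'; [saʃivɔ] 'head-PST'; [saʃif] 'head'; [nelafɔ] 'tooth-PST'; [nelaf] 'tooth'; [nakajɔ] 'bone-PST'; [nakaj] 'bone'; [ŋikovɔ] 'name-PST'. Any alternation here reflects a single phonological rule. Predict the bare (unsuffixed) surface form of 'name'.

'head' shows [v] ~ [f] at the end of the stem ([saʃivɔ] vs [saʃif]).
The stem 'tooth' ([nelafɔ], [nelaf]) shows [f] unchanged in both environments, so [f] cannot be basic with [v] derived before the PST suffix.
So /v/ is underlying, and a rule of word-final obstruent devoicing — voiced obstruents become voiceless word-finally — gives [f].
The one attested form of 'name', [ŋikovɔ], shows underlying /ŋikov/. Applying the same rule word-finally gives [ŋikof].

[ŋikof]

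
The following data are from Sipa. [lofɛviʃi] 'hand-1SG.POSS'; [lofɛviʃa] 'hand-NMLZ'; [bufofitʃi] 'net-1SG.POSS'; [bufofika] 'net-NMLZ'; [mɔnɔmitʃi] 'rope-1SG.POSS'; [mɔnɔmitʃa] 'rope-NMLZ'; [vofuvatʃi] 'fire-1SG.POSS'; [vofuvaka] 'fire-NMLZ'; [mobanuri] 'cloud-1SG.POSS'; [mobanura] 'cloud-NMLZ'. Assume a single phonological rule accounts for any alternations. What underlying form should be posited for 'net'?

In [bufofitʃi] and [bufofika] the final segment of 'net' alternates: [tʃ] ~ [k].
But 'rope' keeps [tʃ] in both environments ([mɔnɔmitʃi], [mɔnɔmitʃa]), so there is no rule changing /tʃ/ to [k] before the NMLZ suffix.
The underlying segment must be /k/; /k/ becomes palato-alveolar [tʃ] before a front vowel, yielding [tʃ] there.
So 'net' = /bufofik/.

/bufofik/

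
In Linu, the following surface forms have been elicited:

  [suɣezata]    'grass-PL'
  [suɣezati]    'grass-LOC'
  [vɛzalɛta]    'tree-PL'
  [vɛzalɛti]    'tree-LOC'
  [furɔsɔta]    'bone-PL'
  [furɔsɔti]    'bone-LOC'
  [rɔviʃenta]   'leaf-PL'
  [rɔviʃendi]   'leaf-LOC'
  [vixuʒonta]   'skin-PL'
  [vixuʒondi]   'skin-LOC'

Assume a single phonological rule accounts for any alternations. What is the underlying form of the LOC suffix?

/-di/

The LOC suffix surfaces as [-di] and [-ti], depending on the final segment of the stem.
By contrast the PL suffix keeps its initial [t] throughout — that segment must be underlying.
The LOC suffix is therefore /-di/ underlyingly, with post-vocalic devoicing: voiced stops become voiceless after a vowel.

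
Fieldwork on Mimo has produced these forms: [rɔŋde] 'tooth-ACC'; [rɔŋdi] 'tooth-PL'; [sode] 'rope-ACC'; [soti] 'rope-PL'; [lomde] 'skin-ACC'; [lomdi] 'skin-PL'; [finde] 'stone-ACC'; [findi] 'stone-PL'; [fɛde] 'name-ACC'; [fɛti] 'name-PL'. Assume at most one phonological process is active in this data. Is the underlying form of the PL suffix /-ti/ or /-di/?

The PL suffix surfaces as [-di] and [-ti], depending on the final segment of the stem.
By contrast the ACC suffix keeps its initial [d] throughout — that segment must be underlying.
The PL suffix is therefore /-ti/ underlyingly, with post-nasal voicing: voiceless stops become voiced after a nasal.

/-ti/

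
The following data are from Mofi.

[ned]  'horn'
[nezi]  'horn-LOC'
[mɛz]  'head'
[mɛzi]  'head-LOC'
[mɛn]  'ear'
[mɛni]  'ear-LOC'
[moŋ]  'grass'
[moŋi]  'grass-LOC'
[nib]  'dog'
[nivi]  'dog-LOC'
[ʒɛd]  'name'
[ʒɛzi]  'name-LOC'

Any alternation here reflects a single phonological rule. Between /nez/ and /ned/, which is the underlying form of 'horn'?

/ned/

'horn' shows [d] ~ [z] at the end of the stem ([ned] vs [nezi]).
Compare 'head', with invariant [z] in [mɛz] and [mɛzi]: an analysis with underlying /z/ and a rule producing [d] in isolation would wrongly predict alternation here too.
The alternation reflects intervocalic spirantization: voiced stops become fricatives between vowels. /d/ is underlying.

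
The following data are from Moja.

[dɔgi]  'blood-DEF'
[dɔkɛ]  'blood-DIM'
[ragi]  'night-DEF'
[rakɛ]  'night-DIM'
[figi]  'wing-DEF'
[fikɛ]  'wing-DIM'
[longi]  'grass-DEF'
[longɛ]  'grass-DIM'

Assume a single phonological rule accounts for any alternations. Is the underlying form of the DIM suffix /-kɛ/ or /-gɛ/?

The DIM suffix surfaces as [-gɛ] and [-kɛ], depending on the final segment of the stem.
The DEF suffix, which begins with [g], is invariant after every stem; so [g] is not altered by any rule here.
So the underlying form is /-kɛ/, and voiceless stops become voiced after a nasal.

/-kɛ/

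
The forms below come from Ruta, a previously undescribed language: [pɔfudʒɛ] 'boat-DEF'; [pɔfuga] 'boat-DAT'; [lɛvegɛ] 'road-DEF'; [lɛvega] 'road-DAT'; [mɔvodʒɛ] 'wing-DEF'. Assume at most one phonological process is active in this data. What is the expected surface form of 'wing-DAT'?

The root 'boat' surfaces as [pɔfudʒɛ] and [pɔfuga], with a stem-final [dʒ] ~ [g] alternation.
Compare 'road', with invariant [g] in [lɛvegɛ] and [lɛvega]: an analysis with underlying /g/ and a rule producing [dʒ] before the DEF suffix would wrongly predict alternation here too.
Therefore /dʒ/ is basic and [g] is derived by depalatalization (palato-alveolar /dʒ/ becomes [g] when no front vowel follows).
The one attested form of 'wing', [mɔvodʒɛ], shows underlying /mɔvodʒ/. Applying the same rule when no front vowel follows gives [mɔvoga].

[mɔvoga]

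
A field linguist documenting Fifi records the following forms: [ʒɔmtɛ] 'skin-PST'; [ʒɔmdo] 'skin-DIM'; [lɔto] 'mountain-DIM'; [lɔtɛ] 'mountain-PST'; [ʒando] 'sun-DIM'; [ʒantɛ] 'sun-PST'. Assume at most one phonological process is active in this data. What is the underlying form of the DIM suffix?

/-do/

The DIM morpheme has two allomorphs, [-do] and [-to].
By contrast the PST suffix keeps its initial [t] throughout — that segment must be underlying.
The DIM suffix is therefore /-do/ underlyingly, with post-vocalic devoicing: voiced stops become voiceless after a vowel.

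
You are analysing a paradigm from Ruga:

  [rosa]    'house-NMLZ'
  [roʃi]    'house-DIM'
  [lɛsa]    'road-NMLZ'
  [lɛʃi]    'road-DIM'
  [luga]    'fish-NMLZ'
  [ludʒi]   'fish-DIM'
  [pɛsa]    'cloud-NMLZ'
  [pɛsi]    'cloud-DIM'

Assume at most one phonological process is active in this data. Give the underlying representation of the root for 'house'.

In [rosa] and [roʃi] the final segment of 'house' alternates: [s] ~ [ʃ].
The stem 'cloud' ([pɛsa], [pɛsi]) shows [s] unchanged in both environments, so [s] cannot be basic with [ʃ] derived before the DIM suffix.
So /ʃ/ is underlying, and a rule of depalatalization — palato-alveolar /dʒ/ and /ʃ/ become [g] and [s] when no front vowel follows — gives [s].
The underlying form of 'house' is therefore /roʃ/.

/roʃ/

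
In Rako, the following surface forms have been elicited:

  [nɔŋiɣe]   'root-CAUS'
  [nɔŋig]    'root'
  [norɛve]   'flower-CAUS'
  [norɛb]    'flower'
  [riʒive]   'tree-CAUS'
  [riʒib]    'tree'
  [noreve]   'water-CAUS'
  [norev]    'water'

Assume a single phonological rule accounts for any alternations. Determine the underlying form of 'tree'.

/riʒib/

The root 'tree' surfaces as [riʒive] and [riʒib], with a stem-final [v] ~ [b] alternation.
If /v/ were underlying and a rule turned it into [b] in isolation, 'water' would also alternate; but it has [v] in both [noreve] and [norev].
The alternation reflects intervocalic spirantization: voiced stops become fricatives between vowels. /b/ is underlying.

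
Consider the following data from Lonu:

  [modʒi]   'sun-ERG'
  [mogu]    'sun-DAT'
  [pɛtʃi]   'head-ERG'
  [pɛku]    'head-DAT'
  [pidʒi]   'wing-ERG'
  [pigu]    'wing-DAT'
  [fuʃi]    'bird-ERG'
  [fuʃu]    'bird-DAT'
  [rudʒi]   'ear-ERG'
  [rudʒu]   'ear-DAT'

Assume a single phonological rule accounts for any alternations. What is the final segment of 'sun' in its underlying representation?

/g/

'sun' shows [dʒ] ~ [g] at the end of the stem ([modʒi] vs [mogu]).
The stem 'ear' ([rudʒi], [rudʒu]) shows [dʒ] unchanged in both environments, so [dʒ] cannot be basic with [g] derived before the DAT suffix.
So /g/ is underlying, and a rule of palatalization before a front vowel — /k/ and /g/ become palato-alveolar [tʃ] and [dʒ] before a front vowel — gives [dʒ].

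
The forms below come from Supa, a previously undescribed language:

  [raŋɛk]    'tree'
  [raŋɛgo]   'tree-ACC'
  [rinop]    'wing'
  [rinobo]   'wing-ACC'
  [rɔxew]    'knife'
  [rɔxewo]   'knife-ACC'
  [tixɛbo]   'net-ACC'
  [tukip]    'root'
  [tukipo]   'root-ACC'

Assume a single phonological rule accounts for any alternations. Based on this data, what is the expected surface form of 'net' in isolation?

In [rinop] and [rinobo] the final segment of 'wing' alternates: [p] ~ [b].
If /p/ were underlying and a rule turned it into [b] before the ACC suffix, 'root' would also alternate; but it has [p] in both [tukip] and [tukipo].
So /b/ is underlying, and a rule of word-final obstruent devoicing — voiced obstruents become voiceless word-finally — gives [p].
From [tixɛbo] the stem 'net' is /tixɛb/; word-finally this yields [tixɛp].

[tixɛp]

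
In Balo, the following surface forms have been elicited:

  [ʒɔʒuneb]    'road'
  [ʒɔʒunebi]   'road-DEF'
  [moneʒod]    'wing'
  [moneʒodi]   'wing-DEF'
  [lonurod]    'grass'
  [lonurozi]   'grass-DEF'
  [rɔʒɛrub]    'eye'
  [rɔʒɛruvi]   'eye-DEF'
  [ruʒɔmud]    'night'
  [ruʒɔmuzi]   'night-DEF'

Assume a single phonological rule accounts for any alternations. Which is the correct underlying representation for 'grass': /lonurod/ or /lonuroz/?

/lonuroz/

In [lonurod] and [lonurozi] the final segment of 'grass' alternates: [d] ~ [z].
If /d/ were underlying and a rule turned it into [z] before the DEF suffix, 'wing' would also alternate; but it has [d] in both [moneʒod] and [moneʒodi].
Therefore /z/ is basic and [d] is derived by word-final hardening (voiced fricatives become stops word-finally).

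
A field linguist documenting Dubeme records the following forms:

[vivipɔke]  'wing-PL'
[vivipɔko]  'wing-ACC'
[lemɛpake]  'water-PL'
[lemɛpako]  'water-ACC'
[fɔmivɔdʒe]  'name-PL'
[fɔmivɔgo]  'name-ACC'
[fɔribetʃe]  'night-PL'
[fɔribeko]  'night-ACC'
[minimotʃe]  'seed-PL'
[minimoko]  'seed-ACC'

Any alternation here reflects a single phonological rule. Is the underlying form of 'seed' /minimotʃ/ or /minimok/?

/minimotʃ/

'seed' shows [tʃ] ~ [k] at the end of the stem ([minimotʃe] vs [minimoko]).
The stem 'wing' ([vivipɔke], [vivipɔko]) shows [k] unchanged in both environments, so [k] cannot be basic with [tʃ] derived before the PL suffix.
Therefore /tʃ/ is basic and [k] is derived by depalatalization (palato-alveolar /tʃ/ and /dʒ/ become [k] and [g] when no front vowel follows).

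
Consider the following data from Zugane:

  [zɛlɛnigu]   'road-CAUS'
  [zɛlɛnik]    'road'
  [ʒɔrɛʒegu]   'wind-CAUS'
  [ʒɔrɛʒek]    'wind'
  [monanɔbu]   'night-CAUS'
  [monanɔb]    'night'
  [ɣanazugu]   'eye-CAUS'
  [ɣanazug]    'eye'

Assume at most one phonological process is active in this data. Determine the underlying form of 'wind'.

/ʒɔrɛʒek/

The root 'wind' surfaces as [ʒɔrɛʒegu] and [ʒɔrɛʒek], with a stem-final [g] ~ [k] alternation.
But 'eye' keeps [g] in both environments ([ɣanazugu], [ɣanazug]), so there is no rule changing /g/ to [k] in isolation.
Therefore /k/ is basic and [g] is derived by intervocalic voicing (voiceless stops become voiced between vowels).
Hence 'wind' is /ʒɔrɛʒek/ underlyingly.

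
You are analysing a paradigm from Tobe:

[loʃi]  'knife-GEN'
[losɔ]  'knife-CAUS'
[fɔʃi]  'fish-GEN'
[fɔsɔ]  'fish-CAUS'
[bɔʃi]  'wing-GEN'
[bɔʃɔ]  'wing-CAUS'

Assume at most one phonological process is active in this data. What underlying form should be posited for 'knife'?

The stem for 'knife' ends in [ʃ] in [loʃi] but [s] in [losɔ].
But 'wing' keeps [ʃ] in both environments ([bɔʃi], [bɔʃɔ]), so there is no rule changing /ʃ/ to [s] before the CAUS suffix.
The underlying segment must be /s/; /s/ becomes palato-alveolar [ʃ] before a front vowel, yielding [ʃ] there.
Hence 'knife' is /los/ underlyingly.

/los/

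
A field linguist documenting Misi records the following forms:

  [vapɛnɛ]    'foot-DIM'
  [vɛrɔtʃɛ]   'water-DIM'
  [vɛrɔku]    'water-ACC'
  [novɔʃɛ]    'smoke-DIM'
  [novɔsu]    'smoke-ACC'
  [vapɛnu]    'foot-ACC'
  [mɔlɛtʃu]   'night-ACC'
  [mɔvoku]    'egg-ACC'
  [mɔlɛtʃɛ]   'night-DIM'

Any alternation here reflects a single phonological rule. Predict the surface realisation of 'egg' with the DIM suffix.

[mɔvotʃɛ]

In [vɛrɔku] and [vɛrɔtʃɛ] the final segment of 'water' alternates: [k] ~ [tʃ].
Compare 'night', with invariant [tʃ] in [mɔlɛtʃu] and [mɔlɛtʃɛ]: an analysis with underlying /tʃ/ and a rule producing [k] before the ACC suffix would wrongly predict alternation here too.
The alternation reflects palatalization before a front vowel: /k/ and /s/ become palato-alveolar [tʃ] and [ʃ] before a front vowel. /k/ is underlying.
The one attested form of 'egg', [mɔvoku], shows underlying /mɔvok/. Applying the same rule before a front vowel gives [mɔvotʃɛ].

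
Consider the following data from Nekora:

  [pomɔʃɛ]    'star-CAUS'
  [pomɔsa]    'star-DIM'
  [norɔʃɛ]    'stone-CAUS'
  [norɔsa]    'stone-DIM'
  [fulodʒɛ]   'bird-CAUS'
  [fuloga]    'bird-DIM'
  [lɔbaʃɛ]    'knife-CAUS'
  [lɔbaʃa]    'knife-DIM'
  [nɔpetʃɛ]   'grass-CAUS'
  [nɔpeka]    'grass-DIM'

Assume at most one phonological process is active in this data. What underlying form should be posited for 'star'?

/pomɔs/

The stem for 'star' ends in [ʃ] in [pomɔʃɛ] but [s] in [pomɔsa].
But 'knife' keeps [ʃ] in both environments ([lɔbaʃɛ], [lɔbaʃa]), so there is no rule changing /ʃ/ to [s] before the DIM suffix.
The underlying segment must be /s/; /k/, /g/ and /s/ become palato-alveolar [tʃ], [dʒ] and [ʃ] before a front vowel, yielding [ʃ] there.
The underlying form of 'star' is therefore /pomɔs/.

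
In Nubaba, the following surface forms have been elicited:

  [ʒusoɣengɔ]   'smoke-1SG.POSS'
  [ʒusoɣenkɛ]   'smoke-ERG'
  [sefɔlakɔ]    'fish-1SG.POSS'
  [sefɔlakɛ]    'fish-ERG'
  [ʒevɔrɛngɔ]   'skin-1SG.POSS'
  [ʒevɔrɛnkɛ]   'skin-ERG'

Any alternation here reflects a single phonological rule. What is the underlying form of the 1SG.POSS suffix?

/-gɔ/

The 1SG.POSS suffix surfaces as [-gɔ] and [-kɔ], depending on the final segment of the stem.
By contrast the ERG suffix keeps its initial [k] throughout — that segment must be underlying.
The 1SG.POSS suffix is therefore /-gɔ/ underlyingly, with post-vocalic devoicing: voiced stops become voiceless after a vowel.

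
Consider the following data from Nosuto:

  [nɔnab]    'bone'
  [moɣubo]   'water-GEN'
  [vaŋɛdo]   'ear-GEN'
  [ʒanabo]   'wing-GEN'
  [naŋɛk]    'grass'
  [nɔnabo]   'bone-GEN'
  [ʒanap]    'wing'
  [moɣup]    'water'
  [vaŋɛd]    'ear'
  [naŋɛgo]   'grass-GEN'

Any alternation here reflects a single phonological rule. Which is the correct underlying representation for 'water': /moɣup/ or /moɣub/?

The root 'water' surfaces as [moɣubo] and [moɣup], with a stem-final [b] ~ [p] alternation.
The stem 'bone' ([nɔnabo], [nɔnab]) shows [b] unchanged in both environments, so [b] cannot be basic with [p] derived in isolation.
So /p/ is underlying, and a rule of intervocalic voicing — voiceless stops become voiced between vowels — gives [b].

/moɣup/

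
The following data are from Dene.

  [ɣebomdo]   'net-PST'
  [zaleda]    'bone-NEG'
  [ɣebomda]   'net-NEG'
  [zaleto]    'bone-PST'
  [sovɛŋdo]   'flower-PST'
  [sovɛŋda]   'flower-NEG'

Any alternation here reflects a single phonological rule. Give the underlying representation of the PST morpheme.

/-to/

The PST morpheme has two allomorphs, [-do] and [-to].
By contrast the NEG suffix keeps its initial [d] throughout — that segment must be underlying.
So the underlying form is /-to/, and voiceless stops become voiced after a nasal.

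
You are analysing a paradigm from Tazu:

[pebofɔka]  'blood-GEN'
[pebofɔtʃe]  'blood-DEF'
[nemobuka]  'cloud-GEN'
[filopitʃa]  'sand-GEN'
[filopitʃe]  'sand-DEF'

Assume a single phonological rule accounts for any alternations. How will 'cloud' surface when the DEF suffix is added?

The root 'blood' surfaces as [pebofɔka] and [pebofɔtʃe], with a stem-final [k] ~ [tʃ] alternation.
Compare 'sand', with invariant [tʃ] in [filopitʃa] and [filopitʃe]: an analysis with underlying /tʃ/ and a rule producing [k] before the GEN suffix would wrongly predict alternation here too.
The underlying segment must be /k/; /k/ becomes palato-alveolar [tʃ] before a front vowel, yielding [tʃ] there.
From [nemobuka] the stem 'cloud' is /nemobuk/; before a front vowel this yields [nemobutʃe].

[nemobutʃe]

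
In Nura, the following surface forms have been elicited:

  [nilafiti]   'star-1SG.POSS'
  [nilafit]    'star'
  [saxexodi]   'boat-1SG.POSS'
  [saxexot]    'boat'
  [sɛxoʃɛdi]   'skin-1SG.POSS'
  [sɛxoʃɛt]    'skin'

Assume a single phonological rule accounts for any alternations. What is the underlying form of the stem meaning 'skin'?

The stem for 'skin' ends in [d] in [sɛxoʃɛdi] but [t] in [sɛxoʃɛt].
The stem 'star' ([nilafiti], [nilafit]) shows [t] unchanged in both environments, so [t] cannot be basic with [d] derived before the 1SG.POSS suffix.
The alternation reflects word-final obstruent devoicing: voiced obstruents become voiceless word-finally. /d/ is underlying.
Hence 'skin' is /sɛxoʃɛd/ underlyingly.

/sɛxoʃɛd/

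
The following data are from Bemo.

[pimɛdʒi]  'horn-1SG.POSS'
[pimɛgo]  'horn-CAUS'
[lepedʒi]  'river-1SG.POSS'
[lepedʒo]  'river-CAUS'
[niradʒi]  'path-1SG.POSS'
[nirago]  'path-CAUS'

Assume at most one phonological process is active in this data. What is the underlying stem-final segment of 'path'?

/g/

'path' shows [dʒ] ~ [g] at the end of the stem ([niradʒi] vs [nirago]).
But 'river' keeps [dʒ] in both environments ([lepedʒi], [lepedʒo]), so there is no rule changing /dʒ/ to [g] before the CAUS suffix.
The underlying segment must be /g/; /g/ becomes palato-alveolar [dʒ] before a front vowel, yielding [dʒ] there.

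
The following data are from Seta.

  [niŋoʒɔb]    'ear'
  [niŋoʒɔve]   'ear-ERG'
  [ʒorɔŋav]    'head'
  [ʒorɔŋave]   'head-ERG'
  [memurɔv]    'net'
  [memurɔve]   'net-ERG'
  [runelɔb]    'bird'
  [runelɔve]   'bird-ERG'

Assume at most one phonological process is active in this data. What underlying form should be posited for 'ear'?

/niŋoʒɔb/

The stem for 'ear' ends in [b] in [niŋoʒɔb] but [v] in [niŋoʒɔve].
Compare 'head', with invariant [v] in [ʒorɔŋav] and [ʒorɔŋave]: an analysis with underlying /v/ and a rule producing [b] in isolation would wrongly predict alternation here too.
The underlying segment must be /b/; voiced stops become fricatives between vowels, yielding [v] there.
So 'ear' = /niŋoʒɔb/.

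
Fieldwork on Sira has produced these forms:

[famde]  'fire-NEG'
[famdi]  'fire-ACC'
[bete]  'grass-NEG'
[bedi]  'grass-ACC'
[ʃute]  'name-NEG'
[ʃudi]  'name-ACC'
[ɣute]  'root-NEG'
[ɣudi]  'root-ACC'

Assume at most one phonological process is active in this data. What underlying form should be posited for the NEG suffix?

The NEG morpheme has two allomorphs, [-de] and [-te].
The ACC suffix, which begins with [d], is invariant after every stem; so [d] is not altered by any rule here.
The NEG suffix is therefore /-te/ underlyingly, with post-nasal voicing: voiceless stops become voiced after a nasal.

/-te/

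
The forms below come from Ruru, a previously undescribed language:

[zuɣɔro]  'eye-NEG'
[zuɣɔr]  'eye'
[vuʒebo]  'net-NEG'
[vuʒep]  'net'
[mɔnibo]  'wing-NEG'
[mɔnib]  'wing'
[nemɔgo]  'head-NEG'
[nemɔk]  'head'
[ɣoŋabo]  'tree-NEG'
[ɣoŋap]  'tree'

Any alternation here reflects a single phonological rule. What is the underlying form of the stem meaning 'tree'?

The stem for 'tree' ends in [b] in [ɣoŋabo] but [p] in [ɣoŋap].
The stem 'wing' ([mɔnibo], [mɔnib]) shows [b] unchanged in both environments, so [b] cannot be basic with [p] derived in isolation.
So /p/ is underlying, and a rule of intervocalic voicing — voiceless stops become voiced between vowels — gives [b].
The underlying form of 'tree' is therefore /ɣoŋap/.

/ɣoŋap/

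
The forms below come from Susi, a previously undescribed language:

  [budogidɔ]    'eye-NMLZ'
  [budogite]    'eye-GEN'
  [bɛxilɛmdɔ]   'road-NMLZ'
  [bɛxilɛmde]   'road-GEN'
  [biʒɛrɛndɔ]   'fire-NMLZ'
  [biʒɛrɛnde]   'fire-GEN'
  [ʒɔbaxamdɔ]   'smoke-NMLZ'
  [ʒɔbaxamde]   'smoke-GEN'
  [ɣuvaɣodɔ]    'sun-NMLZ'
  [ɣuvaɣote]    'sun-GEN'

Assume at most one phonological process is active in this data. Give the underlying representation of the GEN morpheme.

/-te/

The GEN suffix surfaces as [-de] and [-te], depending on the final segment of the stem.
The NMLZ suffix, which begins with [d], is invariant after every stem; so [d] is not altered by any rule here.
So the underlying form is /-te/, and voiceless stops become voiced after a nasal.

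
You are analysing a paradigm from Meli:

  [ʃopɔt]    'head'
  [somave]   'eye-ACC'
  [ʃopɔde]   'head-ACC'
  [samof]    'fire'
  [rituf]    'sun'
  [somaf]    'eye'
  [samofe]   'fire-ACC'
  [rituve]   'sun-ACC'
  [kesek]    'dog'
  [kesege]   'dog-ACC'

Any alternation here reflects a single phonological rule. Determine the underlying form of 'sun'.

/rituv/

In [rituve] and [rituf] the final segment of 'sun' alternates: [v] ~ [f].
But 'fire' keeps [f] in both environments ([samofe], [samof]), so there is no rule changing /f/ to [v] before the ACC suffix.
So /v/ is underlying, and a rule of word-final obstruent devoicing — voiced obstruents become voiceless word-finally — gives [f].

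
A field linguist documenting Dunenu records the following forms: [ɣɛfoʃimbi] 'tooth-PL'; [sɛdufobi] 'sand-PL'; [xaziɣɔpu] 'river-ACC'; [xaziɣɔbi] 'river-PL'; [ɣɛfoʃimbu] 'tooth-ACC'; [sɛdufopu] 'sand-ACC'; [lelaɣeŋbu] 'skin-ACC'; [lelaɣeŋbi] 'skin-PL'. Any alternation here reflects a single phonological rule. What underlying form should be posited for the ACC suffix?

The ACC morpheme has two allomorphs, [-bu] and [-pu].
The PL suffix, which begins with [b], is invariant after every stem; so [b] is not altered by any rule here.
The ACC suffix is therefore /-pu/ underlyingly, with post-nasal voicing: voiceless stops become voiced after a nasal.

/-pu/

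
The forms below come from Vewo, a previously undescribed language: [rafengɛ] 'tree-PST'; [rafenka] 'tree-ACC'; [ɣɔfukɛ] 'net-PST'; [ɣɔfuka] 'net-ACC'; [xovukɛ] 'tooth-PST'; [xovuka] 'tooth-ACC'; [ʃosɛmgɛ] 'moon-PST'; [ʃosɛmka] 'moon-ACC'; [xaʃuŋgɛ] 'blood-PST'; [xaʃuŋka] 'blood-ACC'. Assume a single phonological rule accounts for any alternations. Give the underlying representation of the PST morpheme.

The PST suffix surfaces as [-gɛ] and [-kɛ], depending on the final segment of the stem.
The ACC suffix, which begins with [k], is invariant after every stem; so [k] is not altered by any rule here.
So the underlying form is /-gɛ/, and voiced stops become voiceless after a vowel.

/-gɛ/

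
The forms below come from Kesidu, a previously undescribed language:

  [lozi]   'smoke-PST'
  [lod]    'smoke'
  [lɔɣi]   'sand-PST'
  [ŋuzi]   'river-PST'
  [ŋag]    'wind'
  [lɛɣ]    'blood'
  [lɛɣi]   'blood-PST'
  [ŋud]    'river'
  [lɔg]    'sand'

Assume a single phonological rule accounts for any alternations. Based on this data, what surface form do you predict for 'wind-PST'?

In [lɔg] and [lɔɣi] the final segment of 'sand' alternates: [g] ~ [ɣ].
But 'blood' keeps [ɣ] in both environments ([lɛɣ], [lɛɣi]), so there is no rule changing /ɣ/ to [g] in isolation.
The alternation reflects intervocalic spirantization: voiced stops become fricatives between vowels. /g/ is underlying.
From [ŋag] the stem 'wind' is /ŋag/; between vowels this yields [ŋaɣi].

[ŋaɣi]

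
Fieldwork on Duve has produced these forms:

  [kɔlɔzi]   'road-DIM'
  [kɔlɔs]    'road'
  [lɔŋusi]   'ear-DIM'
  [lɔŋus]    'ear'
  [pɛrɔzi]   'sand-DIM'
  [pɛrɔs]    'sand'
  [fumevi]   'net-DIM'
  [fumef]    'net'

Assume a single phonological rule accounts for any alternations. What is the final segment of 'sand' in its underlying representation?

/z/

The root 'sand' surfaces as [pɛrɔzi] and [pɛrɔs], with a stem-final [z] ~ [s] alternation.
Compare 'ear', with invariant [s] in [lɔŋusi] and [lɔŋus]: an analysis with underlying /s/ and a rule producing [z] before the DIM suffix would wrongly predict alternation here too.
The alternation reflects word-final obstruent devoicing: voiced obstruents become voiceless word-finally. /z/ is underlying.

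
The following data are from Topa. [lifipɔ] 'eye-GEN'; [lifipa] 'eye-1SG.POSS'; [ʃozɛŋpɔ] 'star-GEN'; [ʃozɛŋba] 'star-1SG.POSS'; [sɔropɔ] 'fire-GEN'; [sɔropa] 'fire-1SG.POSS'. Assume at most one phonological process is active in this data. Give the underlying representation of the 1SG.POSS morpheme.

/-ba/

The 1SG.POSS suffix surfaces as [-ba] and [-pa], depending on the final segment of the stem.
By contrast the GEN suffix keeps its initial [p] throughout — that segment must be underlying.
The 1SG.POSS suffix is therefore /-ba/ underlyingly, with post-vocalic devoicing: voiced stops become voiceless after a vowel.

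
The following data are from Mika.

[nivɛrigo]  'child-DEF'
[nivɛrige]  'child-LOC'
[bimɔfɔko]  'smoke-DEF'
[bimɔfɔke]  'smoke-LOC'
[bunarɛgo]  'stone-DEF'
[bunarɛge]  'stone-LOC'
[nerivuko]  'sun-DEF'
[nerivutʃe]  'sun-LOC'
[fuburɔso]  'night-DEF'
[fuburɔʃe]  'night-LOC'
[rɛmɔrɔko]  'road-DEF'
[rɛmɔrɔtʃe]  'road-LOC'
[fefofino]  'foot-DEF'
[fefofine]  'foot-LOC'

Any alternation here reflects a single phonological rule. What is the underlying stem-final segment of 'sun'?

'sun' shows [k] ~ [tʃ] at the end of the stem ([nerivuko] vs [nerivutʃe]).
The stem 'smoke' ([bimɔfɔko], [bimɔfɔke]) shows [k] unchanged in both environments, so [k] cannot be basic with [tʃ] derived before the LOC suffix.
Therefore /tʃ/ is basic and [k] is derived by depalatalization (palato-alveolar /tʃ/ and /ʃ/ become [k] and [s] when no front vowel follows).

/tʃ/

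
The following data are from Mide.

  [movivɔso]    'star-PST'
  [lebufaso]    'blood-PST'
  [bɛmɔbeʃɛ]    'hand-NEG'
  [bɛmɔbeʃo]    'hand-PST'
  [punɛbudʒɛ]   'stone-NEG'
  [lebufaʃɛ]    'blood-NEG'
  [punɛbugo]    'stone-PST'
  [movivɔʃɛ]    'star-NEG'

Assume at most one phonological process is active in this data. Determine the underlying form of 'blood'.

/lebufas/

'blood' shows [ʃ] ~ [s] at the end of the stem ([lebufaʃɛ] vs [lebufaso]).
Compare 'hand', with invariant [ʃ] in [bɛmɔbeʃɛ] and [bɛmɔbeʃo]: an analysis with underlying /ʃ/ and a rule producing [s] before the PST suffix would wrongly predict alternation here too.
The underlying segment must be /s/; /g/ and /s/ become palato-alveolar [dʒ] and [ʃ] before a front vowel, yielding [ʃ] there.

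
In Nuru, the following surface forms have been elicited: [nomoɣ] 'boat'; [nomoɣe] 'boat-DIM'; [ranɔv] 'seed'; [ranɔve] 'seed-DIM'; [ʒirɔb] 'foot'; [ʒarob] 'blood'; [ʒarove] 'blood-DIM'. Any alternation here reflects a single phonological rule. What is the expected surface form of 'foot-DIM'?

[ʒirɔve]

'blood' shows [b] ~ [v] at the end of the stem ([ʒarob] vs [ʒarove]).
The stem 'seed' ([ranɔv], [ranɔve]) shows [v] unchanged in both environments, so [v] cannot be basic with [b] derived in isolation.
The alternation reflects intervocalic spirantization: voiced stops become fricatives between vowels. /b/ is underlying.
The one attested form of 'foot', [ʒirɔb], shows underlying /ʒirɔb/. Applying the same rule between vowels gives [ʒirɔve].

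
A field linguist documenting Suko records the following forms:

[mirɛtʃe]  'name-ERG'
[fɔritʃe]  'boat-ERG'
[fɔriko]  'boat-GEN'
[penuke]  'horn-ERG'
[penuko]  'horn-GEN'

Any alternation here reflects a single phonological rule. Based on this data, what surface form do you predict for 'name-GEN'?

In [fɔritʃe] and [fɔriko] the final segment of 'boat' alternates: [tʃ] ~ [k].
The stem 'horn' ([penuke], [penuko]) shows [k] unchanged in both environments, so [k] cannot be basic with [tʃ] derived before the ERG suffix.
So /tʃ/ is underlying, and a rule of depalatalization — palato-alveolar /tʃ/ becomes [k] when no front vowel follows — gives [k].
The one attested form of 'name', [mirɛtʃe], shows underlying /mirɛtʃ/. Applying the same rule when no front vowel follows gives [mirɛko].

[mirɛko]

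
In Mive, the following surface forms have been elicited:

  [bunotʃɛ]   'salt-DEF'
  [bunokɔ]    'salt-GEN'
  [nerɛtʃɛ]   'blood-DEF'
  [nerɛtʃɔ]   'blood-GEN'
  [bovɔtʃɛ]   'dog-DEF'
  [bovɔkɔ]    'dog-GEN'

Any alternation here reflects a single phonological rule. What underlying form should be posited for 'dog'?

/bovɔk/

The root 'dog' surfaces as [bovɔtʃɛ] and [bovɔkɔ], with a stem-final [tʃ] ~ [k] alternation.
Compare 'blood', with invariant [tʃ] in [nerɛtʃɛ] and [nerɛtʃɔ]: an analysis with underlying /tʃ/ and a rule producing [k] before the GEN suffix would wrongly predict alternation here too.
The underlying segment must be /k/; /k/ becomes palato-alveolar [tʃ] before a front vowel, yielding [tʃ] there.
The underlying form of 'dog' is therefore /bovɔk/.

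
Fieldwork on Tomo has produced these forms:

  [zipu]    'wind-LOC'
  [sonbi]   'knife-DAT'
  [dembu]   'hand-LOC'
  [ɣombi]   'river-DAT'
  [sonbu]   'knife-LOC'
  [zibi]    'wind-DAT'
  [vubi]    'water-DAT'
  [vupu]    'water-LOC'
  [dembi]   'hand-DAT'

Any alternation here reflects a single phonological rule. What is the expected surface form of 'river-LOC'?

[ɣombu]

The LOC suffix surfaces as [-bu] and [-pu], depending on the final segment of the stem.
The DAT suffix, which begins with [b], is invariant after every stem; so [b] is not altered by any rule here.
The LOC suffix is therefore /-pu/ underlyingly, with post-nasal voicing: voiceless stops become voiced after a nasal.
After 'river', which ends in a nasal, the suffix surfaces as [-bu], giving [ɣombu].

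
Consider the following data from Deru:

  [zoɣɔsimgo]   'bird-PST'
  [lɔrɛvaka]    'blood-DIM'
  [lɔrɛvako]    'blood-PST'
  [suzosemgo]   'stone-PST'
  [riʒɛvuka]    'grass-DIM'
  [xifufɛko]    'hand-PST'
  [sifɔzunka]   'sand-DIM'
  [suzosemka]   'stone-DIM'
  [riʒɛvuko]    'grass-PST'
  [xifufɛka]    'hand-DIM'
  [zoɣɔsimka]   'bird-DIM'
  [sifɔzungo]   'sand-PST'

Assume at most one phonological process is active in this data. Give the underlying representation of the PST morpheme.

/-go/

The PST morpheme has two allomorphs, [-go] and [-ko].
The DIM suffix, which begins with [k], is invariant after every stem; so [k] is not altered by any rule here.
So the underlying form is /-go/, and voiced stops become voiceless after a vowel.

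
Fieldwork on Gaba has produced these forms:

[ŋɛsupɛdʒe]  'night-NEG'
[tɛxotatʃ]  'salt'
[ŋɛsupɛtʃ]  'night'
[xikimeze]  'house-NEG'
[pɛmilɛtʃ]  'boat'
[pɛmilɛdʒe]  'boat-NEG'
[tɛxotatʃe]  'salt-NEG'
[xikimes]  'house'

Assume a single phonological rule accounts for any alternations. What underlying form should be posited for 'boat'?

The root 'boat' surfaces as [pɛmilɛdʒe] and [pɛmilɛtʃ], with a stem-final [dʒ] ~ [tʃ] alternation.
If /tʃ/ were underlying and a rule turned it into [dʒ] before the NEG suffix, 'salt' would also alternate; but it has [tʃ] in both [tɛxotatʃe] and [tɛxotatʃ].
So /dʒ/ is underlying, and a rule of word-final obstruent devoicing — voiced obstruents become voiceless word-finally — gives [tʃ].
Hence 'boat' is /pɛmilɛdʒ/ underlyingly.

/pɛmilɛdʒ/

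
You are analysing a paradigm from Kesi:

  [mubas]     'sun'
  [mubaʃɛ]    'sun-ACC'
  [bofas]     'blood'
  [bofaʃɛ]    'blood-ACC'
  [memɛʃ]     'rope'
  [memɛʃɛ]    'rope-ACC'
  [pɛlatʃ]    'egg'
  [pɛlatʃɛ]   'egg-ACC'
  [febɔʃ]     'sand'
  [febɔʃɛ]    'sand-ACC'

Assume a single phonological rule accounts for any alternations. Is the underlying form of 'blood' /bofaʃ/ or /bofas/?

/bofas/

In [bofas] and [bofaʃɛ] the final segment of 'blood' alternates: [s] ~ [ʃ].
If /ʃ/ were underlying and a rule turned it into [s] in isolation, 'rope' would also alternate; but it has [ʃ] in both [memɛʃ] and [memɛʃɛ].
Therefore /s/ is basic and [ʃ] is derived by palatalization before a front vowel (/s/ becomes palato-alveolar [ʃ] before a front vowel).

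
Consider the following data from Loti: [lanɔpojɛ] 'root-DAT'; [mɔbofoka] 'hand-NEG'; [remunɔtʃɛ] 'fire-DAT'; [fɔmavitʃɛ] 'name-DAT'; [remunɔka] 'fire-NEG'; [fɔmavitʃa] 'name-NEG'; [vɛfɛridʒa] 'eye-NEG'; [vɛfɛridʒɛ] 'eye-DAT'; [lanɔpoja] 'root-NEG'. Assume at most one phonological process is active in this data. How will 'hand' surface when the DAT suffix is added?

The root 'fire' surfaces as [remunɔka] and [remunɔtʃɛ], with a stem-final [k] ~ [tʃ] alternation.
But 'name' keeps [tʃ] in both environments ([fɔmavitʃa], [fɔmavitʃɛ]), so there is no rule changing /tʃ/ to [k] before the NEG suffix.
Therefore /k/ is basic and [tʃ] is derived by palatalization before a front vowel (/k/ becomes palato-alveolar [tʃ] before a front vowel).
The one attested form of 'hand', [mɔbofoka], shows underlying /mɔbofok/. Applying the same rule before a front vowel gives [mɔbofotʃɛ].

[mɔbofotʃɛ]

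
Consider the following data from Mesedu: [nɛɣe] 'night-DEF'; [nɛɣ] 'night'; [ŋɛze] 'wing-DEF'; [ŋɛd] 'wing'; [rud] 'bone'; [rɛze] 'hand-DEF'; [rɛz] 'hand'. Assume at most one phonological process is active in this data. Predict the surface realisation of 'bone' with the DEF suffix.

In [ŋɛze] and [ŋɛd] the final segment of 'wing' alternates: [z] ~ [d].
Compare 'hand', with invariant [z] in [rɛze] and [rɛz]: an analysis with underlying /z/ and a rule producing [d] in isolation would wrongly predict alternation here too.
Therefore /d/ is basic and [z] is derived by intervocalic spirantization (voiced stops become fricatives between vowels).
From [rud] the stem 'bone' is /rud/; between vowels this yields [ruze].

[ruze]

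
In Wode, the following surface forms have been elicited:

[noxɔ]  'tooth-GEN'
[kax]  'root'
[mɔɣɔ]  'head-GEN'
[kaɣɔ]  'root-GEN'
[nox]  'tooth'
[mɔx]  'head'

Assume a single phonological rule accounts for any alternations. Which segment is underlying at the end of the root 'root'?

'root' shows [x] ~ [ɣ] at the end of the stem ([kax] vs [kaɣɔ]).
Compare 'tooth', with invariant [x] in [nox] and [noxɔ]: an analysis with underlying /x/ and a rule producing [ɣ] before the GEN suffix would wrongly predict alternation here too.
So /ɣ/ is underlying, and a rule of word-final obstruent devoicing — voiced obstruents become voiceless word-finally — gives [x].

/ɣ/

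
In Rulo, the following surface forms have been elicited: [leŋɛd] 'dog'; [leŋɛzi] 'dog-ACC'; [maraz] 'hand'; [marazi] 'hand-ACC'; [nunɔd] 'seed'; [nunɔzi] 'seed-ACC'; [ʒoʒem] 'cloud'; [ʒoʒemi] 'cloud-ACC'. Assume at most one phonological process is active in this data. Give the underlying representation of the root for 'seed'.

/nunɔd/

In [nunɔd] and [nunɔzi] the final segment of 'seed' alternates: [d] ~ [z].
Compare 'hand', with invariant [z] in [maraz] and [marazi]: an analysis with underlying /z/ and a rule producing [d] in isolation would wrongly predict alternation here too.
The underlying segment must be /d/; voiced stops become fricatives between vowels, yielding [z] there.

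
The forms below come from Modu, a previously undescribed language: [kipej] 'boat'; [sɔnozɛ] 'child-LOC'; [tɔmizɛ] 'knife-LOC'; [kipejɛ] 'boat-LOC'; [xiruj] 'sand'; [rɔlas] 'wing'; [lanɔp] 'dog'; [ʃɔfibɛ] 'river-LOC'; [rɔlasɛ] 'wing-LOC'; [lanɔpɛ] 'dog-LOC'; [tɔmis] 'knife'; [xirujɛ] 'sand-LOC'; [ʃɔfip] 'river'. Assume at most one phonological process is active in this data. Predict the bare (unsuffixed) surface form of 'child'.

The stem for 'knife' ends in [z] in [tɔmizɛ] but [s] in [tɔmis].
Compare 'wing', with invariant [s] in [rɔlasɛ] and [rɔlas]: an analysis with underlying /s/ and a rule producing [z] before the LOC suffix would wrongly predict alternation here too.
So /z/ is underlying, and a rule of word-final obstruent devoicing — voiced obstruents become voiceless word-finally — gives [s].
From [sɔnozɛ] the stem 'child' is /sɔnoz/; word-finally this yields [sɔnos].

[sɔnos]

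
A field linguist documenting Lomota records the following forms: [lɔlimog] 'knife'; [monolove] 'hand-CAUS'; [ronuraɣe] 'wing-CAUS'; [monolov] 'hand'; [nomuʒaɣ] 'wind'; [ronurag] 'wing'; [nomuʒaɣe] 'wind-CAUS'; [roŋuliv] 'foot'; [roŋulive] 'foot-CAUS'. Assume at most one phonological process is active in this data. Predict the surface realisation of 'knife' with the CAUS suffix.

[lɔlimoɣe]

The stem for 'wing' ends in [g] in [ronurag] but [ɣ] in [ronuraɣe].
But 'wind' keeps [ɣ] in both environments ([nomuʒaɣ], [nomuʒaɣe]), so there is no rule changing /ɣ/ to [g] in isolation.
The alternation reflects intervocalic spirantization: voiced stops become fricatives between vowels. /g/ is underlying.
The one attested form of 'knife', [lɔlimog], shows underlying /lɔlimog/. Applying the same rule between vowels gives [lɔlimoɣe].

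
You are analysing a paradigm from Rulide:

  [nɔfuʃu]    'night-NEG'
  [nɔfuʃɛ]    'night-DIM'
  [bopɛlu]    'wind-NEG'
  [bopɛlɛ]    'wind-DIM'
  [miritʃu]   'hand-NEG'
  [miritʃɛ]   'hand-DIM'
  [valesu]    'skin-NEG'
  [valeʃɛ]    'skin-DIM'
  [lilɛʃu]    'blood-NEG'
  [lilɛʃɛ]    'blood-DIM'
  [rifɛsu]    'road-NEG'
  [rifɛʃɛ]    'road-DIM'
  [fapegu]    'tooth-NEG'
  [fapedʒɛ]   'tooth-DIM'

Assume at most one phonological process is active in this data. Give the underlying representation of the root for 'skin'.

The stem for 'skin' ends in [s] in [valesu] but [ʃ] in [valeʃɛ].
Compare 'night', with invariant [ʃ] in [nɔfuʃu] and [nɔfuʃɛ]: an analysis with underlying /ʃ/ and a rule producing [s] before the NEG suffix would wrongly predict alternation here too.
The underlying segment must be /s/; /g/ and /s/ become palato-alveolar [dʒ] and [ʃ] before a front vowel, yielding [ʃ] there.

/vales/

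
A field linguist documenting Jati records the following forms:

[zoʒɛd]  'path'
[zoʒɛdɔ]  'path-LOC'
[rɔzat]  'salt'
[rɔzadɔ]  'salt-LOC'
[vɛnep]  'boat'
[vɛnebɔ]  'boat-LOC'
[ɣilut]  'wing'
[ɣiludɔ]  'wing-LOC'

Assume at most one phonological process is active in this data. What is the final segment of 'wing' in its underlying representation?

/t/

The stem for 'wing' ends in [t] in [ɣilut] but [d] in [ɣiludɔ].
If /d/ were underlying and a rule turned it into [t] in isolation, 'path' would also alternate; but it has [d] in both [zoʒɛd] and [zoʒɛdɔ].
The underlying segment must be /t/; voiceless stops become voiced between vowels, yielding [d] there.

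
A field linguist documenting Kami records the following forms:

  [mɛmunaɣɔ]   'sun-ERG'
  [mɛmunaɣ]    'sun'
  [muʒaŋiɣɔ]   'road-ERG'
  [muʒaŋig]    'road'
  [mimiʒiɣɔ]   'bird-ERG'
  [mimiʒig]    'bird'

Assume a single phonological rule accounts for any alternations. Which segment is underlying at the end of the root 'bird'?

The root 'bird' surfaces as [mimiʒiɣɔ] and [mimiʒig], with a stem-final [ɣ] ~ [g] alternation.
The stem 'sun' ([mɛmunaɣɔ], [mɛmunaɣ]) shows [ɣ] unchanged in both environments, so [ɣ] cannot be basic with [g] derived in isolation.
The alternation reflects intervocalic spirantization: voiced stops become fricatives between vowels. /g/ is underlying.

/g/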